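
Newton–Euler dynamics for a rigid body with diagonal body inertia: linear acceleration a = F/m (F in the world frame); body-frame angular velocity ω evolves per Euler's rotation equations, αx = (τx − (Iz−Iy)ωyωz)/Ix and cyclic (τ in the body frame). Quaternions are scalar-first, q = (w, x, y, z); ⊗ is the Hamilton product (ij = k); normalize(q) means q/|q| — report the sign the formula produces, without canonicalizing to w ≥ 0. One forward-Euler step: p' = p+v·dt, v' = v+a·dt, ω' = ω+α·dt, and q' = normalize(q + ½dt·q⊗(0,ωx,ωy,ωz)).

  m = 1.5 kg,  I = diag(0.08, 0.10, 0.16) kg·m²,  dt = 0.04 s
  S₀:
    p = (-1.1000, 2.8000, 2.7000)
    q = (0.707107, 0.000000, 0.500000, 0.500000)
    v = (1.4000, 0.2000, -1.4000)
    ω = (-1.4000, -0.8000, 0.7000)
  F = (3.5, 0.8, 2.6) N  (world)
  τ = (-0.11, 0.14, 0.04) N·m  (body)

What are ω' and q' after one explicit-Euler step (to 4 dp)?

gyro term ω×Iω = (-0.0336, 0.0784, 0.0224)
α = I⁻¹(τ − ω×Iω) = (-0.9550, 0.6160, 0.1100)
new body rate ω' = (-1.4382, -0.7754, 0.7044)
q⊗(0,ω) = (0.0500000, -0.2399498, -1.2656856, 1.1949749)
q' = normalize(q + ½dt·q⊗(0,ω)) = (0.7077, -0.0048, 0.4744, 0.5236)

ω' = (-1.4382, -0.7754, 0.7044)
q' = (0.7077, -0.0048, 0.4744, 0.5236)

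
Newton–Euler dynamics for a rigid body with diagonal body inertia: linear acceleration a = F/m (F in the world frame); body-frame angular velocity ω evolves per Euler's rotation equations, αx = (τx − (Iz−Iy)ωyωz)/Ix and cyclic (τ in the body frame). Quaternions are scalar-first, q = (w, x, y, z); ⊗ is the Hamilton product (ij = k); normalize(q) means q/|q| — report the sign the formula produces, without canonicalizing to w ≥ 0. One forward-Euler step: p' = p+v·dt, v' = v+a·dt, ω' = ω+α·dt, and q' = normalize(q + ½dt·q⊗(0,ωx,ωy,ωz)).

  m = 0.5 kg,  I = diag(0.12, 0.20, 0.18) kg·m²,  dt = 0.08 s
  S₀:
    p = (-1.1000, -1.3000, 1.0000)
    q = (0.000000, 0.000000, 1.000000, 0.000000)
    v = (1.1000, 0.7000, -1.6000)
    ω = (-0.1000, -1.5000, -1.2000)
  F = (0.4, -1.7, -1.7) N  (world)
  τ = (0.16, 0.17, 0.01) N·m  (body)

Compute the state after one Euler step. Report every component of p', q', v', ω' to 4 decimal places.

p' = (-1.0120, -1.2440, 0.8720)
q' = (0.0598, -0.0479, 0.9971, 0.0040)
v' = (1.1640, 0.4280, -1.8720)
ω' = (0.0307, -1.4291, -1.2009)

precession coupling ω×(Iω) = (-0.0360, -0.0072, 0.0120)
α = I⁻¹(τ − ω×Iω) = (1.6333, 0.8860, -0.0111)
new body rate ω' = (0.0307, -1.4291, -1.2009)
q⊗(0,ω) = (1.5000000, -1.2000000, 0.0000000, 0.1000000)
q' = normalize(q + ½dt·q⊗(0,ω)) = (0.0598, -0.0479, 0.9971, 0.0040)
new position p' = (-1.0120, -1.2440, 0.8720)
v + (F/m)dt = (1.1640, 0.4280, -1.8720)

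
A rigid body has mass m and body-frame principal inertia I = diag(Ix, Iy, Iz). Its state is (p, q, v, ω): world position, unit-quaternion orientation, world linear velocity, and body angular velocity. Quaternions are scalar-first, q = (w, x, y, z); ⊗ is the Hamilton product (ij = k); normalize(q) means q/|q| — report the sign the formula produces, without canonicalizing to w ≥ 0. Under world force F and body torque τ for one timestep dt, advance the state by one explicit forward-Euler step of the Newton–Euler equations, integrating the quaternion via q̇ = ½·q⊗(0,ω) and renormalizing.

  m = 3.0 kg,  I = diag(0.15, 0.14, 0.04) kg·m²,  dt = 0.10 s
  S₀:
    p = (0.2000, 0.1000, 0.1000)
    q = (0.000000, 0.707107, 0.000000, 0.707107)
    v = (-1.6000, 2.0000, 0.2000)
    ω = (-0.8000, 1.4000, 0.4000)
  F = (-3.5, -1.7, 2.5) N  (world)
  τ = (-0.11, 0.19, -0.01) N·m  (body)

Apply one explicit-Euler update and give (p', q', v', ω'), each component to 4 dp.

a = F/m = (-1.1667, -0.5667, 0.8333)
p' = p + v·dt = (0.0400, 0.3000, 0.1200)
new velocity v' = (-1.7167, 1.9433, 0.2833)
ω×(Iω) gyroscopic = (-0.0560, -0.0352, 0.0112)
angular accel α = (-0.3600, 1.6086, -0.5300)
ω + α·dt = (-0.8360, 1.5609, 0.3470)
Hamilton product q⊗(0,ω) = (0.2828428, -0.9899498, -0.8485284, 0.9899498)
updated quaternion q' = (0.0141, 0.6554, -0.0423, 0.7540)

p' = (0.0400, 0.3000, 0.1200)
q' = (0.0141, 0.6554, -0.0423, 0.7540)
v' = (-1.7167, 1.9433, 0.2833)
ω' = (-0.8360, 1.5609, 0.3470)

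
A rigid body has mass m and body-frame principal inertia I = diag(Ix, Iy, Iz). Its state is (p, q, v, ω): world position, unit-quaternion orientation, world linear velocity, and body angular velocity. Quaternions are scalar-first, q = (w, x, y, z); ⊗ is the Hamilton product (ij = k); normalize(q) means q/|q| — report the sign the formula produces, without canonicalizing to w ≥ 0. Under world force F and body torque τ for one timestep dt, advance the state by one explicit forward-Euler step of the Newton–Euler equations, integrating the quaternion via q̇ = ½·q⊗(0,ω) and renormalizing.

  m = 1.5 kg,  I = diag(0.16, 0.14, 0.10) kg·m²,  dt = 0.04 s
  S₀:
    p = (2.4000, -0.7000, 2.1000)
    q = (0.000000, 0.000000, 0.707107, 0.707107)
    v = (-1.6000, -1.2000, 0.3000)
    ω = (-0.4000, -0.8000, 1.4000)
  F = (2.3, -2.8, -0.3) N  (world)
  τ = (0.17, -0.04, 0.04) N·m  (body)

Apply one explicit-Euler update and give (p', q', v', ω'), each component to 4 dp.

p' = (2.3360, -0.7480, 2.1120)
q' = (-0.0085, 0.0311, 0.7011, 0.7124)
v' = (-1.5387, -1.2747, 0.2920)
ω' = (-0.3687, -0.8018, 1.4186)

a = F/m = (1.5333, -1.8667, -0.2000)
p + v·dt = (2.3360, -0.7480, 2.1120)
new velocity v' = (-1.5387, -1.2747, 0.2920)
gyro term ω×Iω = (0.0448, -0.0336, -0.0064)
angular accel α = (0.7825, -0.0457, 0.4640)
ω' = ω + α·dt = (-0.3687, -0.8018, 1.4186)
2q̇ = q⊗(0,ω) = (-0.4242642, 1.5556354, -0.2828428, 0.2828428)
q' = normalize(q + ½dt·q⊗(0,ω)) = (-0.0085, 0.0311, 0.7011, 0.7124)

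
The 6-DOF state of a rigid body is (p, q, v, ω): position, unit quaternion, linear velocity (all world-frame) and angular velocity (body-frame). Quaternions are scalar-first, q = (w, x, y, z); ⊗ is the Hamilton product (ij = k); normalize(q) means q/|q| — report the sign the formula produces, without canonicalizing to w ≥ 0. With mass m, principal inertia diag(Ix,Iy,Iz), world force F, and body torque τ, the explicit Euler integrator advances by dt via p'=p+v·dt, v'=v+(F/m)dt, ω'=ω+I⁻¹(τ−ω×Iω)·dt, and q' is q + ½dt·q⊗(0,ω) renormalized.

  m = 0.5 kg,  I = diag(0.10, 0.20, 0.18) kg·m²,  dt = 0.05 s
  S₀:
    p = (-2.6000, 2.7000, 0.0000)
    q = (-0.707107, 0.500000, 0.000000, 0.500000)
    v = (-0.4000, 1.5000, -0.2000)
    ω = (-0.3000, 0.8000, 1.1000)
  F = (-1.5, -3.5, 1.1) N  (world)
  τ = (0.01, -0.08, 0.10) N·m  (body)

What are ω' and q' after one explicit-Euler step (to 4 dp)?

angular accel α = (0.2760, -0.5320, 0.6889)
ω + α·dt = (-0.2862, 0.7734, 1.1344)
q⊗(0,ω) = (-0.4000000, -0.1878679, -1.2656856, -0.3778177)
updated quaternion q' = (-0.7167, 0.4950, -0.0316, 0.4903)

ω' = (-0.2862, 0.7734, 1.1344)
q' = (-0.7167, 0.4950, -0.0316, 0.4903)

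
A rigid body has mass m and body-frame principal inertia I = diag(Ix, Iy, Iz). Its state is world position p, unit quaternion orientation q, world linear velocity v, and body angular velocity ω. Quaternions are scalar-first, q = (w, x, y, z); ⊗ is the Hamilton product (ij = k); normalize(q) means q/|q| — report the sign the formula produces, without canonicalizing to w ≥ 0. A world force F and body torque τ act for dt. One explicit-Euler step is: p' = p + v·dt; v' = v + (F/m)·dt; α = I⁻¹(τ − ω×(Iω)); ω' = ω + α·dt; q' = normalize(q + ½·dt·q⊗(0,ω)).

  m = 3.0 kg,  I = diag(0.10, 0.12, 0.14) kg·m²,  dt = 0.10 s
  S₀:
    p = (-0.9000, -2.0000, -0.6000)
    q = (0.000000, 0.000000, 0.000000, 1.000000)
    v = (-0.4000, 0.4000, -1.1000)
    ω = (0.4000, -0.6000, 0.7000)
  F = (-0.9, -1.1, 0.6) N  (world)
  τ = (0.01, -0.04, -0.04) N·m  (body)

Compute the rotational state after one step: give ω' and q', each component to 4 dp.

ω×(Iω) gyroscopic = (-0.0084, -0.0112, -0.0048)
(τ − ω×Iω)/I = (0.1840, -0.2400, -0.2514)
ω' = ω + α·dt = (0.4184, -0.6240, 0.6749)
2q̇ = q⊗(0,ω) = (-0.7000000, 0.6000000, 0.4000000, 0.0000000)
updated quaternion q' = (-0.0350, 0.0300, 0.0200, 0.9987)

ω' = (0.4184, -0.6240, 0.6749)
q' = (-0.0350, 0.0300, 0.0200, 0.9987)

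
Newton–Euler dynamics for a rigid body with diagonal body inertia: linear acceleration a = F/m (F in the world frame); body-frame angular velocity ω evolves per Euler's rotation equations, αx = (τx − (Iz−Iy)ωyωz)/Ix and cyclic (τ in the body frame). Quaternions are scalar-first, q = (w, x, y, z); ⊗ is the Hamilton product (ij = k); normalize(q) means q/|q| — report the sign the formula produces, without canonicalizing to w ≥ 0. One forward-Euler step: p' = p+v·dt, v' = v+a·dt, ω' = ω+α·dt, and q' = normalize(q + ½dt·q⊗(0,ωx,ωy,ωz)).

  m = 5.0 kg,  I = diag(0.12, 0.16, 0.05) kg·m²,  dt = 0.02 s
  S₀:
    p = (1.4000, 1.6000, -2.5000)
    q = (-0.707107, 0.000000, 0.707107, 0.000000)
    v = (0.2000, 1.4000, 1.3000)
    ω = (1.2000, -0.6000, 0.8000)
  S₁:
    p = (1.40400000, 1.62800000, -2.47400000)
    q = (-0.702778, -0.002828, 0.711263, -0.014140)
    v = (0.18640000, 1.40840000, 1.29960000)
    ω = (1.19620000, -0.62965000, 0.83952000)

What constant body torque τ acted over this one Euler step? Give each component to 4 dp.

τ = (0.0300, -0.1700, 0.0700)

ω₁ − ω₀ = (-0.00380000, -0.02965000, 0.03952000)
gyro term ω₀×Iω₀ = (0.0528, 0.0672, -0.0288)
τ = I·(Δω/dt) + ω₀×(Iω₀) = (0.0300, -0.1700, 0.0700)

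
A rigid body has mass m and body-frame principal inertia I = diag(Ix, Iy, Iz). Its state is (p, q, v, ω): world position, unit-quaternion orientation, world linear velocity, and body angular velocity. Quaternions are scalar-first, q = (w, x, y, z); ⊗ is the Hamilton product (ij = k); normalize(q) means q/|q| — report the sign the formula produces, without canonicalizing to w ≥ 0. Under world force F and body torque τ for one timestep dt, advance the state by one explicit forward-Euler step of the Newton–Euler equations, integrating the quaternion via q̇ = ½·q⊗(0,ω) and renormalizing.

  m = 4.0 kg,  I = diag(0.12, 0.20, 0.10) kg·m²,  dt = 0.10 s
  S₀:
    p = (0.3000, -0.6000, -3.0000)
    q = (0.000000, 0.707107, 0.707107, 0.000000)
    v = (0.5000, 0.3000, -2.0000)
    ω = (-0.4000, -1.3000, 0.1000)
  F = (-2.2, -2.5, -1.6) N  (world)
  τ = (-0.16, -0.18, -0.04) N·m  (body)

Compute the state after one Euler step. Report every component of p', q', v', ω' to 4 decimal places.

gyro term ω×Iω = (0.0130, -0.0008, 0.0416)
(τ − ω×Iω)/I = (-1.4417, -0.8960, -0.8160)
new body rate ω' = (-0.5442, -1.3896, 0.0184)
q⊗(0,ω) = (1.2020819, 0.0707107, -0.0707107, -0.6363963)
q' = normalize(q + ½dt·q⊗(0,ω)) = (0.0600, 0.7090, 0.7019, -0.0317)
p + v·dt = (0.3500, -0.5700, -3.2000)
new velocity v' = (0.4450, 0.2375, -2.0400)

p' = (0.3500, -0.5700, -3.2000)
q' = (0.0600, 0.7090, 0.7019, -0.0317)
v' = (0.4450, 0.2375, -2.0400)
ω' = (-0.5442, -1.3896, 0.0184)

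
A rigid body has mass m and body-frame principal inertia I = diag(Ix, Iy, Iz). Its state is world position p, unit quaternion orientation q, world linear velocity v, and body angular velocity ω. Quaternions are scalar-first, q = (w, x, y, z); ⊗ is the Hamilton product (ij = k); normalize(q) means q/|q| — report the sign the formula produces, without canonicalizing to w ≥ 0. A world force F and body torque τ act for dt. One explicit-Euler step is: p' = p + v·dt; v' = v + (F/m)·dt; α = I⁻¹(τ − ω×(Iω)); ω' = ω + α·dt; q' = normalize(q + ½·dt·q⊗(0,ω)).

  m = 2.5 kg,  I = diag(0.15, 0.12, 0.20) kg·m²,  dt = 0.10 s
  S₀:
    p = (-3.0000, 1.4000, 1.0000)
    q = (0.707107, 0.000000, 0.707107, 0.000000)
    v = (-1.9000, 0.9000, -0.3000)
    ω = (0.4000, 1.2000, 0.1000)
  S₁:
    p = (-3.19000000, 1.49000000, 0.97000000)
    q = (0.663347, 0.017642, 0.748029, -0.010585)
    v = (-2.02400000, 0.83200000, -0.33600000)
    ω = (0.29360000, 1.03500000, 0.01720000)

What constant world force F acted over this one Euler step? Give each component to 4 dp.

Δv = v₁−v₀ = (-0.12400000, -0.06800000, -0.03600000)
F = m·Δv/dt = (-3.1000, -1.7000, -0.9000)

F = (-3.1000, -1.7000, -0.9000)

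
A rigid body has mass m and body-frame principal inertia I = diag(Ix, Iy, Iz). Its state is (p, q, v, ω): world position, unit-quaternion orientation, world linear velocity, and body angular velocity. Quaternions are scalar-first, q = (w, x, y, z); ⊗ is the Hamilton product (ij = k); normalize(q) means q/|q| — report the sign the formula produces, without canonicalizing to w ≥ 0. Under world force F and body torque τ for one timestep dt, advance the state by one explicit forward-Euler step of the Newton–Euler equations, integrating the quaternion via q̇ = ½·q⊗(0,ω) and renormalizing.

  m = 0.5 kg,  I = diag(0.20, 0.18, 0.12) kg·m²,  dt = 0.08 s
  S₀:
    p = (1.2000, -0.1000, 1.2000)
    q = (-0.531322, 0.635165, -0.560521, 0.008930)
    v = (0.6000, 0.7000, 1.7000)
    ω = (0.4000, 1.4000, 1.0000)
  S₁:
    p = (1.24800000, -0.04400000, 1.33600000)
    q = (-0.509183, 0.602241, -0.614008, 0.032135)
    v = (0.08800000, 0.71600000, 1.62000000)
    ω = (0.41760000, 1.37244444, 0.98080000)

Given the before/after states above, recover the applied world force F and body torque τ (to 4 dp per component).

rate change Δω = (0.01760000, -0.02755556, -0.01920000)
I·α + gyro = (-0.0400, -0.0300, -0.0400)
velocity change Δv = (-0.51200000, 0.01600000, -0.08000000)
F = m·Δv/dt = (-3.2000, 0.1000, -0.5000)

F = (-3.2000, 0.1000, -0.5000)
τ = (-0.0400, -0.0300, -0.0400)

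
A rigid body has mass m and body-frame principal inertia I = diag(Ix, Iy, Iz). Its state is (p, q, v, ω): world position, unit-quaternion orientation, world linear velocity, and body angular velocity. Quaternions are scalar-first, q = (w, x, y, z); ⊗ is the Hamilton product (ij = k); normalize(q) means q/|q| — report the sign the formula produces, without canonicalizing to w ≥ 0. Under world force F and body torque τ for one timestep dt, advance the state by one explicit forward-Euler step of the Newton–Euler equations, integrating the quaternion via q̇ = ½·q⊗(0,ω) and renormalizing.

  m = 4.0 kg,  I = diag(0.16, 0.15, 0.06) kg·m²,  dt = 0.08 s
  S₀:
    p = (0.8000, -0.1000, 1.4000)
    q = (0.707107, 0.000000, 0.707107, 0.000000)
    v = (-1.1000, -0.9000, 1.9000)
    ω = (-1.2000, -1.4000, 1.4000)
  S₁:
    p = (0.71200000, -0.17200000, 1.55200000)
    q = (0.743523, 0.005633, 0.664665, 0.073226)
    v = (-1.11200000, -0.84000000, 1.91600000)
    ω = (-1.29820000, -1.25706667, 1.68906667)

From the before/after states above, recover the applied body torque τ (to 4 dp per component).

ω₁ − ω₀ = (-0.09820000, 0.14293333, 0.28906667)
I·α + gyro = (-0.0200, 0.1000, 0.2000)

τ = (-0.0200, 0.1000, 0.2000)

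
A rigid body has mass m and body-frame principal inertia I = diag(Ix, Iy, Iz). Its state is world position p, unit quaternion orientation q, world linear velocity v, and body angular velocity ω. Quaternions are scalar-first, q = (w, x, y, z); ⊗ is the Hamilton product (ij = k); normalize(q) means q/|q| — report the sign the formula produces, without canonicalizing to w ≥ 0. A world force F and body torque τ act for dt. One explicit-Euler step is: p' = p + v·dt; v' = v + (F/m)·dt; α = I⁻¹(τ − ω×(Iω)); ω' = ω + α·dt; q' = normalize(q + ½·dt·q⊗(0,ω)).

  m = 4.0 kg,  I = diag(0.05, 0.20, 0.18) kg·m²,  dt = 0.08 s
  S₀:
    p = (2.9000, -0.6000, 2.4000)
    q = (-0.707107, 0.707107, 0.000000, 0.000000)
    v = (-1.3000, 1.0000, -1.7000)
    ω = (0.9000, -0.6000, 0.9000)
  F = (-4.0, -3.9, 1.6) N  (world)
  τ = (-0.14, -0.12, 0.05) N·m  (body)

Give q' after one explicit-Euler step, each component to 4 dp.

q' = (-0.7314, 0.6806, -0.0085, -0.0424)

q⊗(0,ω) = (-0.6363963, -0.6363963, -0.2121321, -1.0606605)
updated quaternion q' = (-0.7314, 0.6806, -0.0085, -0.0424)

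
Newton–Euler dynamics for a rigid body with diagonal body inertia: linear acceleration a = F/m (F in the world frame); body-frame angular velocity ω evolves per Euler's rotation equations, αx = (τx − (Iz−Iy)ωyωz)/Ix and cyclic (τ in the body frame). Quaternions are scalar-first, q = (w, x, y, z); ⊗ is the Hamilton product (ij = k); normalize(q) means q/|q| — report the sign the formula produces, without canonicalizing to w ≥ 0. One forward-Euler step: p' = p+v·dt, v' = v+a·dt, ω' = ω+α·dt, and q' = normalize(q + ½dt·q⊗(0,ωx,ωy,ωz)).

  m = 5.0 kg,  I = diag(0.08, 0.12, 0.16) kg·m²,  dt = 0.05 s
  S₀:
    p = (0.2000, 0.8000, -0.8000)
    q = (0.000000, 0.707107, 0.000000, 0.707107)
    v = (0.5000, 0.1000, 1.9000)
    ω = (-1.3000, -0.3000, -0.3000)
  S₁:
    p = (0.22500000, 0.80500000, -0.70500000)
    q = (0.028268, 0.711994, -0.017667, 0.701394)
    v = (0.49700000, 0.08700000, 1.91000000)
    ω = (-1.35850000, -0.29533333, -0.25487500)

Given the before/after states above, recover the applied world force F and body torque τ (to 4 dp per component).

F = (-0.3000, -1.3000, 1.0000)
τ = (-0.0900, -0.0200, 0.1600)

v₁ − v₀ = (-0.00300000, -0.01300000, 0.01000000)
applied force F = (-0.3000, -1.3000, 1.0000)
Δω = ω₁−ω₀ = (-0.05850000, 0.00466667, 0.04512500)
τ = I·(Δω/dt) + ω₀×(Iω₀) = (-0.0900, -0.0200, 0.1600)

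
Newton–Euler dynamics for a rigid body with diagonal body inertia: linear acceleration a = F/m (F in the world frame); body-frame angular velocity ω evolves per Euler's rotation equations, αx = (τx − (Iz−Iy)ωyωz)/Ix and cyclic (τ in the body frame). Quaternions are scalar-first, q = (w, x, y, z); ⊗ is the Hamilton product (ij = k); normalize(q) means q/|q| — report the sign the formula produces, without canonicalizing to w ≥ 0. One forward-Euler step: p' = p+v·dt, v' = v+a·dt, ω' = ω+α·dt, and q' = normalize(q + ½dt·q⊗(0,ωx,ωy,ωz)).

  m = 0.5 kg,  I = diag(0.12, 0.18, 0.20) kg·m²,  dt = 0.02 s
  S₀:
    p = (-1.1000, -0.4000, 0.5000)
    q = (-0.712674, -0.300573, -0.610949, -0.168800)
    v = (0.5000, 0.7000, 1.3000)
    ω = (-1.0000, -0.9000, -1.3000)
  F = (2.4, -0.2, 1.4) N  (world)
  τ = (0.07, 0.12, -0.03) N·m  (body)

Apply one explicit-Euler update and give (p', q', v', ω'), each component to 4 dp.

α = I⁻¹(τ − ω×Iω) = (0.3883, 1.2444, -0.4200)
ω + α·dt = (-0.9922, -0.8751, -1.3084)
2q̇ = q⊗(0,ω) = (-1.0698671, 1.3549877, 0.4194617, 0.5860429)
updated quaternion q' = (-0.7232, -0.2870, -0.6066, -0.1629)
a = (4.8000, -0.4000, 2.8000)
new position p' = (-1.0900, -0.3860, 0.5260)
new velocity v' = (0.5960, 0.6920, 1.3560)

p' = (-1.0900, -0.3860, 0.5260)
q' = (-0.7232, -0.2870, -0.6066, -0.1629)
v' = (0.5960, 0.6920, 1.3560)
ω' = (-0.9922, -0.8751, -1.3084)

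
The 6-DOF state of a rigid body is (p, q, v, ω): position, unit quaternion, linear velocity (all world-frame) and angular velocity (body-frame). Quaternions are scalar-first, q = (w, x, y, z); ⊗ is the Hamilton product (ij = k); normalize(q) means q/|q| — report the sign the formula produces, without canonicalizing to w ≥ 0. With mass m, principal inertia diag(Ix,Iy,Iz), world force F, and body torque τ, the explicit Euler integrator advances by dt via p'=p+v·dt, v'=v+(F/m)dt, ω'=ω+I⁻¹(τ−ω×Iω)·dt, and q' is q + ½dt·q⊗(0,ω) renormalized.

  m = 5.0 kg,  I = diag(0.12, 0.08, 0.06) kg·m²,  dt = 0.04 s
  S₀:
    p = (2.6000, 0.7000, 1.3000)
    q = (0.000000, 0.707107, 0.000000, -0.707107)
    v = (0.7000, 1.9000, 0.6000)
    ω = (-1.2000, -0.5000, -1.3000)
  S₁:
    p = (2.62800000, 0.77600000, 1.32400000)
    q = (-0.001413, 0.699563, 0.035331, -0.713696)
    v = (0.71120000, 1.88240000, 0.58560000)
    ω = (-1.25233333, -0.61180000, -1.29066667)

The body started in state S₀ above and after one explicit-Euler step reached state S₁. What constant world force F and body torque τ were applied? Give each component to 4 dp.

F = (1.4000, -2.2000, -1.8000)
τ = (-0.1700, -0.1300, -0.0100)

v₁ − v₀ = (0.01120000, -0.01760000, -0.01440000)
applied force F = (1.4000, -2.2000, -1.8000)
Δω = ω₁−ω₀ = (-0.05233333, -0.11180000, 0.00933333)
I·α + gyro = (-0.1700, -0.1300, -0.0100)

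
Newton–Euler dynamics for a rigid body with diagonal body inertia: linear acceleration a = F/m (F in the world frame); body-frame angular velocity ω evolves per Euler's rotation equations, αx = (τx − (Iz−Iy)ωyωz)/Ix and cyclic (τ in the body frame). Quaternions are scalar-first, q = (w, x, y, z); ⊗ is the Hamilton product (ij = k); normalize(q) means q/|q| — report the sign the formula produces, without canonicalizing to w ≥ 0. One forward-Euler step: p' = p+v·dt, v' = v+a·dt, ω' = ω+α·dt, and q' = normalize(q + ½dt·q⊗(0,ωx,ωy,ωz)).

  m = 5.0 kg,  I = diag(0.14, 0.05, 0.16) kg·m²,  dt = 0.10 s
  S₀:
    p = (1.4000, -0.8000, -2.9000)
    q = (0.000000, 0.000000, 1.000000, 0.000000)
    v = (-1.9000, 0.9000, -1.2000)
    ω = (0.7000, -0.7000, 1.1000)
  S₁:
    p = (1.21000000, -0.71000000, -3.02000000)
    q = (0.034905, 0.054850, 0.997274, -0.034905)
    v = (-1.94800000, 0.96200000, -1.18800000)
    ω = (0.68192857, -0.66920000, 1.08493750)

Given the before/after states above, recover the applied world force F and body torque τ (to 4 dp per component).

velocity change Δv = (-0.04800000, 0.06200000, 0.01200000)
m·(v₁−v₀)/dt = (-2.4000, 3.1000, 0.6000)
ω₁ − ω₀ = (-0.01807143, 0.03080000, -0.01506250)
precession coupling = (-0.0847, -0.0154, 0.0441)
τ = I·(Δω/dt) + ω₀×(Iω₀) = (-0.1100, 0.0000, 0.0200)

F = (-2.4000, 3.1000, 0.6000)
τ = (-0.1100, 0.0000, 0.0200)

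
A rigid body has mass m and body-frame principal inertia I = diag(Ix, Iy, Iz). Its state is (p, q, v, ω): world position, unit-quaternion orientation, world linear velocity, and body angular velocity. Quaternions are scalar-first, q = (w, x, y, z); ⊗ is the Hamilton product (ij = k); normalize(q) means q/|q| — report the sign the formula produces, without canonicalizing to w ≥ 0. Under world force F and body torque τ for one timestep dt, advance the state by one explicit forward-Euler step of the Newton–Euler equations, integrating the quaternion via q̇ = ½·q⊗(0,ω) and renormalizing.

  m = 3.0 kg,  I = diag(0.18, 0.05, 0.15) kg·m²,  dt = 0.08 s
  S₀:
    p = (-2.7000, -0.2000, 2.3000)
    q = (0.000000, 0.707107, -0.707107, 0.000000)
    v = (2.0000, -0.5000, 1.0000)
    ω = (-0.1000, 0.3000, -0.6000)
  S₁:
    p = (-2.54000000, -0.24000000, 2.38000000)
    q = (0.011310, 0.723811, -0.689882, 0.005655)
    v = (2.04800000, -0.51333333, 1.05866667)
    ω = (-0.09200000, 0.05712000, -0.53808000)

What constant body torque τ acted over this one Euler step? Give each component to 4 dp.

τ = (0.0000, -0.1500, 0.1200)

Δω = ω₁−ω₀ = (0.00800000, -0.24288000, 0.06192000)
I·α + gyro = (0.0000, -0.1500, 0.1200)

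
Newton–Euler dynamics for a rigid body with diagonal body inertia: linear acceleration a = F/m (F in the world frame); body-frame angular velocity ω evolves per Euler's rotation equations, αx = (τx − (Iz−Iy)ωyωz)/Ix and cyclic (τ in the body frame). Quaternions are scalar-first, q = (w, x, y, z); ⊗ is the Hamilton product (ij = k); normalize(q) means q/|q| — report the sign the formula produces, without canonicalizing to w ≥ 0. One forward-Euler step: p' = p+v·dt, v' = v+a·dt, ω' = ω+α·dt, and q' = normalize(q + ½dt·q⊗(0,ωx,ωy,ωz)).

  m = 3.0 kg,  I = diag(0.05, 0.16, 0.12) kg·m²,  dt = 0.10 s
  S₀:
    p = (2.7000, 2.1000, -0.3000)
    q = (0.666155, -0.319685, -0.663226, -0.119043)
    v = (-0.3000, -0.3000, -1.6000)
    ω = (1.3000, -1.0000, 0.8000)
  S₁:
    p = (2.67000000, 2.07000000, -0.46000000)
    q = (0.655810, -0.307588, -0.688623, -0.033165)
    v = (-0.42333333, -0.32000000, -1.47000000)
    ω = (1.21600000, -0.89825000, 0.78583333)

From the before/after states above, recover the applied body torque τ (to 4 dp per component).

rate change Δω = (-0.08400000, 0.10175000, -0.01416667)
gyro term ω₀×Iω₀ = (0.0320, -0.0728, -0.1430)
I·α + gyro = (-0.0100, 0.0900, -0.1600)

τ = (-0.0100, 0.0900, -0.1600)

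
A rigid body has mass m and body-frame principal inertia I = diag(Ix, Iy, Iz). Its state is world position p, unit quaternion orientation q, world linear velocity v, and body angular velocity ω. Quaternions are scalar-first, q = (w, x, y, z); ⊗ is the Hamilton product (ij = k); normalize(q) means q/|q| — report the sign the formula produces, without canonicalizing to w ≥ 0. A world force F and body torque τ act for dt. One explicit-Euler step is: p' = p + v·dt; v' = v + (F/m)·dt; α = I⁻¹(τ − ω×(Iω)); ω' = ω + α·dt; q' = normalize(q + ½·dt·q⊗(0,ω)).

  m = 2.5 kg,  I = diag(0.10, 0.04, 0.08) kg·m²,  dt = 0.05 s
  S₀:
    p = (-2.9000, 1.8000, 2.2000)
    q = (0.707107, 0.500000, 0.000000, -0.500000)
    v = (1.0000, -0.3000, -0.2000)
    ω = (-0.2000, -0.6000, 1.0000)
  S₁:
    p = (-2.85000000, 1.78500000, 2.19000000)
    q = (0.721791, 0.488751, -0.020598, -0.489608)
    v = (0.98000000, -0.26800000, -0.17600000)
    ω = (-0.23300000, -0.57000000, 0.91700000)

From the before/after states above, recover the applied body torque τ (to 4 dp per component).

τ = (-0.0900, 0.0200, -0.1400)

ω₁ − ω₀ = (-0.03300000, 0.03000000, -0.08300000)
τ = I·(Δω/dt) + ω₀×(Iω₀) = (-0.0900, 0.0200, -0.1400)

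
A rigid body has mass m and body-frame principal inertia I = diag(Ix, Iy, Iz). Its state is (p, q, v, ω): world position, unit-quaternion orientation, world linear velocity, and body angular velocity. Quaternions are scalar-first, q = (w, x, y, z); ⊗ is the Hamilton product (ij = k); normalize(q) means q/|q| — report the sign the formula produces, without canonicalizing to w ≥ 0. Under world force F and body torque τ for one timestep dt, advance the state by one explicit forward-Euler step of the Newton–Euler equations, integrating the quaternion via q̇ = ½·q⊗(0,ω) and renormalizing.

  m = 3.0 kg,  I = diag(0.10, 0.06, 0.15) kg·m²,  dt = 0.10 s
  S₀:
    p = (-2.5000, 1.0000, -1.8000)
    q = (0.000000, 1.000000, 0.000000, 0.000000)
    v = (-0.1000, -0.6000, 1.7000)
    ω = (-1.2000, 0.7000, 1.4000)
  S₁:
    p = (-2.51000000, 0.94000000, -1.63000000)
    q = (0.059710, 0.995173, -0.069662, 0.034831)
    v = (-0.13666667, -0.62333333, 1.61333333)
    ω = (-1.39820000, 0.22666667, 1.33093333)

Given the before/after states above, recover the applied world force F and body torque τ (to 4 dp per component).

F = (-1.1000, -0.7000, -2.6000)
τ = (-0.1100, -0.2000, -0.0700)

Δv = v₁−v₀ = (-0.03666667, -0.02333333, -0.08666667)
m·(v₁−v₀)/dt = (-1.1000, -0.7000, -2.6000)
ω₁ − ω₀ = (-0.19820000, -0.47333333, -0.06906667)
gyro term ω₀×Iω₀ = (0.0882, 0.0840, 0.0336)
applied torque τ = (-0.1100, -0.2000, -0.0700)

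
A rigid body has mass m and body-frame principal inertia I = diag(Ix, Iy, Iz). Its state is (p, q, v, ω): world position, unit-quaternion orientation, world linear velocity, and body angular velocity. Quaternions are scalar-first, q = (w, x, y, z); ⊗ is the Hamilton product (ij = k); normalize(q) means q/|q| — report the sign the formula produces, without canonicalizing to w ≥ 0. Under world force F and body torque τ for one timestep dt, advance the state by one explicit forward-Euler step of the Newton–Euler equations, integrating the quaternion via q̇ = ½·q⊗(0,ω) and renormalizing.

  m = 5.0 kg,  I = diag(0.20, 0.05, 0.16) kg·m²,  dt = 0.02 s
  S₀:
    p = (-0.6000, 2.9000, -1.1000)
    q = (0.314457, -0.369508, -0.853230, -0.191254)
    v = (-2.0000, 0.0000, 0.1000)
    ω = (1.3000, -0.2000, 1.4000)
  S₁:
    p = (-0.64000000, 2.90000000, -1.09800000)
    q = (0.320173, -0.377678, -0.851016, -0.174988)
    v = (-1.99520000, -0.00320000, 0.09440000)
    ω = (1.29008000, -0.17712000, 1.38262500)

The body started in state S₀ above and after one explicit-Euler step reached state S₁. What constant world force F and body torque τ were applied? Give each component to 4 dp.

velocity change Δv = (0.00480000, -0.00320000, -0.00560000)
applied force F = (1.2000, -0.8000, -1.4000)
ω₁ − ω₀ = (-0.00992000, 0.02288000, -0.01737500)
applied torque τ = (-0.1300, 0.1300, -0.1000)

F = (1.2000, -0.8000, -1.4000)
τ = (-0.1300, 0.1300, -0.1000)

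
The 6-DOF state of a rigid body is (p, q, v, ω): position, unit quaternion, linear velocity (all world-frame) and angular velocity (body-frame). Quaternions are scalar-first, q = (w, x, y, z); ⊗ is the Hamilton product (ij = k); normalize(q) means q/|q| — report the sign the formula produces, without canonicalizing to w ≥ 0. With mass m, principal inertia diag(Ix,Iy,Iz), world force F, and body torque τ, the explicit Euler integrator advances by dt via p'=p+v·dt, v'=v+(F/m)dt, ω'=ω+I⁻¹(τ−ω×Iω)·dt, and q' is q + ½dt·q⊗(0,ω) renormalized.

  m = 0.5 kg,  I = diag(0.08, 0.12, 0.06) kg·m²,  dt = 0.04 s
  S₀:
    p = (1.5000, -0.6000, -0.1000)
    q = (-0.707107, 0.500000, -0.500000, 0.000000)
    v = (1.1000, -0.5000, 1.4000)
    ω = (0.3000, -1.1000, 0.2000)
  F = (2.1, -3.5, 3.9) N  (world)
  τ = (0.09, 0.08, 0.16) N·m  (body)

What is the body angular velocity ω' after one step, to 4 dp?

ω' = (0.3384, -1.0737, 0.3155)

(τ − ω×Iω)/I = (0.9600, 0.6567, 2.8867)
ω + α·dt = (0.3384, -1.0737, 0.3155)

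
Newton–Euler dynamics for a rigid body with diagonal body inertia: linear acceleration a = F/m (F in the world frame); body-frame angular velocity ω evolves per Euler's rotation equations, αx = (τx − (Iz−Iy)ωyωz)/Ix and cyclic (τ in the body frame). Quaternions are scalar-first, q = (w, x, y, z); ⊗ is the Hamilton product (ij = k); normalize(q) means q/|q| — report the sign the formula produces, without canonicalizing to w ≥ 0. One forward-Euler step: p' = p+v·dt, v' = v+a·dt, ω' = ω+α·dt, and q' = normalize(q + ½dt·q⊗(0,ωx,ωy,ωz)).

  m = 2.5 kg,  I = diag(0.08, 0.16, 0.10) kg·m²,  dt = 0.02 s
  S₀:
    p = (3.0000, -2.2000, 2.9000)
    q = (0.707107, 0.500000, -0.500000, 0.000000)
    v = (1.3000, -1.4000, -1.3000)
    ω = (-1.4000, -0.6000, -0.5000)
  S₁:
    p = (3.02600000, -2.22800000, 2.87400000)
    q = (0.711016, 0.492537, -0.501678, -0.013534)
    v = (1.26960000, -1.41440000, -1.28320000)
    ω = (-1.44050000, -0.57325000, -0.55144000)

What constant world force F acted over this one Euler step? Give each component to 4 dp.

F = (-3.8000, -1.8000, 2.1000)

v₁ − v₀ = (-0.03040000, -0.01440000, 0.01680000)
applied force F = (-3.8000, -1.8000, 2.1000)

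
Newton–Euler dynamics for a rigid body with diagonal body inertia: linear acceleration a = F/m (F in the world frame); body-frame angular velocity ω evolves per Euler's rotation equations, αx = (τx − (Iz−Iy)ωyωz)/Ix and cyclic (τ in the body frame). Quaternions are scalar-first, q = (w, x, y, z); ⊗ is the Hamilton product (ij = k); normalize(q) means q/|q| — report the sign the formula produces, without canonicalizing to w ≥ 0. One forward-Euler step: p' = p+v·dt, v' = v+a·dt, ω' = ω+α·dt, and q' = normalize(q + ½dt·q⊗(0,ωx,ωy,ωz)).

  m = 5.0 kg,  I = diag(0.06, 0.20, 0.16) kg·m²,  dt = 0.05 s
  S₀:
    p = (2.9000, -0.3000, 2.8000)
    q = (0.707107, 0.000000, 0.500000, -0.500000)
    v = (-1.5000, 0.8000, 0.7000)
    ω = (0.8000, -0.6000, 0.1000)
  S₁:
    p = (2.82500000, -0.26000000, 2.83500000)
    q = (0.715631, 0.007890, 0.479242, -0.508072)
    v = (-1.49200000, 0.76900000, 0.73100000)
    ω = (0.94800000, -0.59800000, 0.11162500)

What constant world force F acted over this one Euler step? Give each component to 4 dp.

F = (0.8000, -3.1000, 3.1000)

Δv = v₁−v₀ = (0.00800000, -0.03100000, 0.03100000)
applied force F = (0.8000, -3.1000, 3.1000)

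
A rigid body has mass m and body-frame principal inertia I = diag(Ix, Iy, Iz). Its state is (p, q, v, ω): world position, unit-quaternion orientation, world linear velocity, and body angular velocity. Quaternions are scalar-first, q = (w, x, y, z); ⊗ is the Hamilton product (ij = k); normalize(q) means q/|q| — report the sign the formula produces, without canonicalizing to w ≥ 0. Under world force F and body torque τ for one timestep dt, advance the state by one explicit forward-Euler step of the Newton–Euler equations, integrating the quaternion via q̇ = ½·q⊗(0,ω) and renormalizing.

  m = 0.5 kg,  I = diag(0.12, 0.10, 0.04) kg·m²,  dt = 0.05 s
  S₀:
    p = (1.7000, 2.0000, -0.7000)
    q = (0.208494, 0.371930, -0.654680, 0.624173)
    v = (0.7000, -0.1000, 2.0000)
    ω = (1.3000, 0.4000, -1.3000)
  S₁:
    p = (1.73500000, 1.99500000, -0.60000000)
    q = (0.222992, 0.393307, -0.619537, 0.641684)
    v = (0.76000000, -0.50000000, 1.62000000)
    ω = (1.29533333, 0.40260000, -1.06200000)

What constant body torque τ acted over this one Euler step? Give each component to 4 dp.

τ = (0.0200, -0.1300, 0.1800)

Δω = ω₁−ω₀ = (-0.00466667, 0.00260000, 0.23800000)
precession coupling = (0.0312, -0.1352, -0.0104)
τ = I·(Δω/dt) + ω₀×(Iω₀) = (0.0200, -0.1300, 0.1800)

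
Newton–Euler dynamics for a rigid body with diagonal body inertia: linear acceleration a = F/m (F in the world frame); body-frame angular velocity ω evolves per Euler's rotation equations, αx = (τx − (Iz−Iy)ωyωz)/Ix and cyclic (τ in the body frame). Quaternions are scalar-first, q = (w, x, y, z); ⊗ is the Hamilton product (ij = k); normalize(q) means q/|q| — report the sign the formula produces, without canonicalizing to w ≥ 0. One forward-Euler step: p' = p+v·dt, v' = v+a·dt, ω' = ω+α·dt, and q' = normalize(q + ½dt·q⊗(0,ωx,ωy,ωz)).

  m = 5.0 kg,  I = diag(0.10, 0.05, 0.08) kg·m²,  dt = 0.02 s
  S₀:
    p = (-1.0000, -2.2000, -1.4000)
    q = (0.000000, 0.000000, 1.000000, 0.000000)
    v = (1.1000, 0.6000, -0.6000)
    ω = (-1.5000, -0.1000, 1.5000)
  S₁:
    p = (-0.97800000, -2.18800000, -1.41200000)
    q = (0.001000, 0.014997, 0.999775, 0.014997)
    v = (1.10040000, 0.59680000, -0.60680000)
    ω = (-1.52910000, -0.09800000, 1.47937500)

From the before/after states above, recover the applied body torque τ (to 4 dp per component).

ω₁ − ω₀ = (-0.02910000, 0.00200000, -0.02062500)
τ = I·(Δω/dt) + ω₀×(Iω₀) = (-0.1500, -0.0400, -0.0900)

τ = (-0.1500, -0.0400, -0.0900)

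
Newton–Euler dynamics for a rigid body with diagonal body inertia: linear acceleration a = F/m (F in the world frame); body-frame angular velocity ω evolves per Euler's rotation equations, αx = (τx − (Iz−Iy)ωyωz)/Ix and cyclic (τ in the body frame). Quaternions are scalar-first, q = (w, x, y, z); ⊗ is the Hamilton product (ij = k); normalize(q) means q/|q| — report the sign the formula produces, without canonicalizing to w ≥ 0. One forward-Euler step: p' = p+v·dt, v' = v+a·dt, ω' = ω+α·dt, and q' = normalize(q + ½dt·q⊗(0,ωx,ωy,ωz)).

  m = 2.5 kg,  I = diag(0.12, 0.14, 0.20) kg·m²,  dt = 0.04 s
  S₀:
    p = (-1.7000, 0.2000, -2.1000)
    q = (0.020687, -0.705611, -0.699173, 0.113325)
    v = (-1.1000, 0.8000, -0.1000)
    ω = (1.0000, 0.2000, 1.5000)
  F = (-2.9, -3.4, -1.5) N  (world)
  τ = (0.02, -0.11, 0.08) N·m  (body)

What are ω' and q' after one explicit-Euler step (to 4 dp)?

ω×(Iω) gyroscopic = (0.0180, -0.1200, 0.0040)
angular accel α = (0.0167, 0.0714, 0.3800)
ω + α·dt = (1.0007, 0.2029, 1.5152)
2q̇ = q⊗(0,ω) = (0.6754581, -1.0507375, 1.1758789, 0.5890813)
q' = normalize(q + ½dt·q⊗(0,ω)) = (0.0342, -0.7261, -0.6752, 0.1250)

ω' = (1.0007, 0.2029, 1.5152)
q' = (0.0342, -0.7261, -0.6752, 0.1250)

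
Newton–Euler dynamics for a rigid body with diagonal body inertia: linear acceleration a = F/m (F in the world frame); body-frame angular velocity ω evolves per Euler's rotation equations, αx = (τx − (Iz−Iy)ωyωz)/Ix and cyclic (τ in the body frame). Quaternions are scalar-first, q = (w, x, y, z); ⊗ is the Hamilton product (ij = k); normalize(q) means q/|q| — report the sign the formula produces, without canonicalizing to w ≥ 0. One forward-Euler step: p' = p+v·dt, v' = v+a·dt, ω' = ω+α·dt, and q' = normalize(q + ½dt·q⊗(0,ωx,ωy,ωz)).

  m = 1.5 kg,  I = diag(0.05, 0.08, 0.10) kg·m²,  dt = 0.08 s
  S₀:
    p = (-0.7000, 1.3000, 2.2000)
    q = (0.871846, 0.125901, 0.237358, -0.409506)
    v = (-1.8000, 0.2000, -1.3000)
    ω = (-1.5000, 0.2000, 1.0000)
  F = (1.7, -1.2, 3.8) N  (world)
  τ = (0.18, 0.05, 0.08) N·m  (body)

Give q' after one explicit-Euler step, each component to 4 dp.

q⊗(0,ω) = (0.5508859, -0.9885098, 0.6627272, 1.2530632)
updated quaternion q' = (0.8915, 0.0861, 0.2632, -0.3584)

q' = (0.8915, 0.0861, 0.2632, -0.3584)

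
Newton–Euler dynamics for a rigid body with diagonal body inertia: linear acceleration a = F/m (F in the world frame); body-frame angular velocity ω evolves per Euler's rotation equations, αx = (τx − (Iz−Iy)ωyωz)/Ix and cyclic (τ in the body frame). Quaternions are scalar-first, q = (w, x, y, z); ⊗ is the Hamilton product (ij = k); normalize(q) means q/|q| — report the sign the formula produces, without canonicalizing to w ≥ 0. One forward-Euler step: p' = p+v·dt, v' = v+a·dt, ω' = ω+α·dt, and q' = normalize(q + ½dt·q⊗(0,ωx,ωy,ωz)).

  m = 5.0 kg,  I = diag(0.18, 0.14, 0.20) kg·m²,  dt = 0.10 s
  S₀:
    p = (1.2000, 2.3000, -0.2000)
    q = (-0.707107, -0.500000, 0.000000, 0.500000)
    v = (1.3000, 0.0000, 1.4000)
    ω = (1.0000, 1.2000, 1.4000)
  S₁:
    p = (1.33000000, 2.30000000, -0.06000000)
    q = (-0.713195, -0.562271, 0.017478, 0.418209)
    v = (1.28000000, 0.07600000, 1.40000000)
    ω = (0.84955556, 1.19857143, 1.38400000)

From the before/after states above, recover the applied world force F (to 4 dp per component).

v₁ − v₀ = (-0.02000000, 0.07600000, 0.00000000)
applied force F = (-1.0000, 3.8000, 0.0000)

F = (-1.0000, 3.8000, 0.0000)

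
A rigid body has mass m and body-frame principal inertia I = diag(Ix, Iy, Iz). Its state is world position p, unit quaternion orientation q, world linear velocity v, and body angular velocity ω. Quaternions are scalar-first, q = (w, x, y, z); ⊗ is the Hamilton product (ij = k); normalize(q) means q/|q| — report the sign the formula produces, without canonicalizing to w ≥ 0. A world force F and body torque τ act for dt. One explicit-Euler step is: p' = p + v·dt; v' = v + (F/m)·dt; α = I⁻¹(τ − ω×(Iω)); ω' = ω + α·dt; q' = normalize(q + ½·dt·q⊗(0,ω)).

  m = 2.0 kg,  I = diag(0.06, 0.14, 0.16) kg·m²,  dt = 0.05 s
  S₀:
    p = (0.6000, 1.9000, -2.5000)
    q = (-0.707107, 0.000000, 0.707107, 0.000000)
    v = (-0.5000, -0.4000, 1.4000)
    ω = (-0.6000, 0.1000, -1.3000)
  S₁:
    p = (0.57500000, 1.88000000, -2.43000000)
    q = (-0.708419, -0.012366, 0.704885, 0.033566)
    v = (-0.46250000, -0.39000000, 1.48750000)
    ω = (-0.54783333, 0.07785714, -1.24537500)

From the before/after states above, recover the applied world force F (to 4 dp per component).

v₁ − v₀ = (0.03750000, 0.01000000, 0.08750000)
m·(v₁−v₀)/dt = (1.5000, 0.4000, 3.5000)

F = (1.5000, 0.4000, 3.5000)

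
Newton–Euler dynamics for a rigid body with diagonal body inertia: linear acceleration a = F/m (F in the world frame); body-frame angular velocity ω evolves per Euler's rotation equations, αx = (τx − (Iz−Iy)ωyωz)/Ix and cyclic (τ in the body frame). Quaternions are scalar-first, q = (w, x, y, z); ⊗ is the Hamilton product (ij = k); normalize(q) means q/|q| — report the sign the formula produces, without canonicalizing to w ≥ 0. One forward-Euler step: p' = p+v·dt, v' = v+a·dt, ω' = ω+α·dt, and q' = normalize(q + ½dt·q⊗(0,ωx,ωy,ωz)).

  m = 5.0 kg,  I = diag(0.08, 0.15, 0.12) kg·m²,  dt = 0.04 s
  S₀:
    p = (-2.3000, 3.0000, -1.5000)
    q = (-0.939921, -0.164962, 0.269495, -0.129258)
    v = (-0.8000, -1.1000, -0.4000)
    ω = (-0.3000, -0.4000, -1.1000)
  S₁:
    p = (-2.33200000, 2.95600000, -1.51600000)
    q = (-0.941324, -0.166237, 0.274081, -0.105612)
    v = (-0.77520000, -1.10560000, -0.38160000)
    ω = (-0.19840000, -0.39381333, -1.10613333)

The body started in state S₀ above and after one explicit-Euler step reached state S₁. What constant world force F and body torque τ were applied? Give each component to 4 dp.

F = (3.1000, -0.7000, 2.3000)
τ = (0.1900, 0.0100, -0.0100)

Δω = ω₁−ω₀ = (0.10160000, 0.00618667, -0.00613333)
applied torque τ = (0.1900, 0.0100, -0.0100)
v₁ − v₀ = (0.02480000, -0.00560000, 0.01840000)
m·(v₁−v₀)/dt = (3.1000, -0.7000, 2.3000)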